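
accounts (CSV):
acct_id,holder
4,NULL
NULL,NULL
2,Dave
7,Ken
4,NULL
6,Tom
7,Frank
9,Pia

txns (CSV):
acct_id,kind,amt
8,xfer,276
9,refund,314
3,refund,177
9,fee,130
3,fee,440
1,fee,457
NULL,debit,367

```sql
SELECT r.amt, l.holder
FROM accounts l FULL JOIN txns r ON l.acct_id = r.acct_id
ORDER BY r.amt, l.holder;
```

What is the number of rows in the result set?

14

FULL OUTER JOIN keeps every row from both sides; unmatched rows get NULL for the other side's columns.
Matching on l.acct_id = r.acct_id. A NULL in a compared column never satisfies the condition.
- l row (acct_id=4): no match → kept, r columns NULL.
- l row (acct_id=NULL): no match → kept, r columns NULL.
- l row (acct_id=2): no match → kept, r columns NULL.
- l row (acct_id=7): no match → kept, r columns NULL.
- l row (acct_id=4): no match → kept, r columns NULL.
- l row (acct_id=6): no match → kept, r columns NULL.
- l row (acct_id=7): no match → kept, r columns NULL.
- l row (acct_id=9): matches 2 r row(s) → 2 output row(s).
- 5 row(s) from r found no l partner → padded with NULL.
Total: 2 matched + 12 padded = 14 rows.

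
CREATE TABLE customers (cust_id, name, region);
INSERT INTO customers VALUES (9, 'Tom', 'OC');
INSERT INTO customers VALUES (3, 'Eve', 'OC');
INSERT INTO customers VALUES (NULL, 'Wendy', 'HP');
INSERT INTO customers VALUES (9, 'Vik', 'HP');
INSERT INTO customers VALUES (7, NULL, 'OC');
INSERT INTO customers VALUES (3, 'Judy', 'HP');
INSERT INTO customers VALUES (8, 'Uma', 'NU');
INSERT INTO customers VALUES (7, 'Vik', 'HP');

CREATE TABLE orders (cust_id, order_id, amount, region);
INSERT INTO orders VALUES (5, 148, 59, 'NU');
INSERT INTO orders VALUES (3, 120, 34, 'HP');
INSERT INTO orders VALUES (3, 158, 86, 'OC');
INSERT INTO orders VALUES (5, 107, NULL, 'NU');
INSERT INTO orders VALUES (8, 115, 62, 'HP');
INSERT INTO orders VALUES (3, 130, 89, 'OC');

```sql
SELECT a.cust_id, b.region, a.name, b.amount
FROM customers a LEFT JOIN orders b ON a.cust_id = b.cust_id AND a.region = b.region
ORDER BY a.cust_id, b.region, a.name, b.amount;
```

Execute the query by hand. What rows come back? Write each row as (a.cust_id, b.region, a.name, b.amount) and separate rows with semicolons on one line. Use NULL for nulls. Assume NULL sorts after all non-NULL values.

(3, HP, Judy, 34); (3, OC, Eve, 86); (3, OC, Eve, 89); (7, NULL, Vik, NULL); (7, NULL, NULL, NULL); (8, NULL, Uma, NULL); (9, NULL, Tom, NULL); (9, NULL, Vik, NULL); (NULL, NULL, Wendy, NULL)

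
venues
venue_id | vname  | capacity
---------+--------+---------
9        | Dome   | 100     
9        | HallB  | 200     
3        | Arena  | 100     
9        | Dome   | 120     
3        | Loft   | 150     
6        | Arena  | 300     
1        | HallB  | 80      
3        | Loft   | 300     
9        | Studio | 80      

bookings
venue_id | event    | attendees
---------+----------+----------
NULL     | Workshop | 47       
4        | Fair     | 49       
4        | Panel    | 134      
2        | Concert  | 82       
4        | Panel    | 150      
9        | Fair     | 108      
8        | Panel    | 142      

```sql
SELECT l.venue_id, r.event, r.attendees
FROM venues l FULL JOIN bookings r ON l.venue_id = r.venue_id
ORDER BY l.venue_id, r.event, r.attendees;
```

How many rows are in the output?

FULL OUTER JOIN keeps every row from both sides; unmatched rows get NULL for the other side's columns.
Matching on l.venue_id = r.venue_id. A NULL in a compared column never satisfies the condition.
Matched pairs: 4; unmatched l rows kept: 5; unmatched r rows kept: 6.
Total: 4 matched + 11 padded = 15 rows.

15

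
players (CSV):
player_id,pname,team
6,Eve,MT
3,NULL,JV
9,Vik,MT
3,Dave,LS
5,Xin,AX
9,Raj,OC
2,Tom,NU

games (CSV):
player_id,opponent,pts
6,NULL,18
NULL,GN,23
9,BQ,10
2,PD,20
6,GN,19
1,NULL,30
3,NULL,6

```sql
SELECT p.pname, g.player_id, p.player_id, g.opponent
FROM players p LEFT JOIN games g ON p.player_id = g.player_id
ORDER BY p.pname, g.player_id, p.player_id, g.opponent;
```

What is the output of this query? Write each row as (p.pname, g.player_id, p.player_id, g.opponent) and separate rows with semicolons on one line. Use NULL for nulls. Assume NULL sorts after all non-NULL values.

LEFT JOIN keeps every row from `players`; unmatched rows get NULL for `games`'s columns.
Matching on p.player_id = g.player_id. A NULL in a compared column never satisfies the condition.
Matched pairs: 7; unmatched p rows kept: 1.

(Dave, 3, 3, NULL); (Eve, 6, 6, GN); (Eve, 6, 6, NULL); (Raj, 9, 9, BQ); (Tom, 2, 2, PD); (Vik, 9, 9, BQ); (Xin, NULL, 5, NULL); (NULL, 3, 3, NULL)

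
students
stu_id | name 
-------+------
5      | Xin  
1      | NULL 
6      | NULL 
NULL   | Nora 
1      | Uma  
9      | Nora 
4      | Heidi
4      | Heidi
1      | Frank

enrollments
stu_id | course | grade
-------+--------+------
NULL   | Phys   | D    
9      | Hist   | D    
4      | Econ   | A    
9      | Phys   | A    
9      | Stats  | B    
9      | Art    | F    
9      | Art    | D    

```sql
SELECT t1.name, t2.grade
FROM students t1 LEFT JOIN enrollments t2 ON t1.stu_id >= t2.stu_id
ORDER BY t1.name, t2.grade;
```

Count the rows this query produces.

14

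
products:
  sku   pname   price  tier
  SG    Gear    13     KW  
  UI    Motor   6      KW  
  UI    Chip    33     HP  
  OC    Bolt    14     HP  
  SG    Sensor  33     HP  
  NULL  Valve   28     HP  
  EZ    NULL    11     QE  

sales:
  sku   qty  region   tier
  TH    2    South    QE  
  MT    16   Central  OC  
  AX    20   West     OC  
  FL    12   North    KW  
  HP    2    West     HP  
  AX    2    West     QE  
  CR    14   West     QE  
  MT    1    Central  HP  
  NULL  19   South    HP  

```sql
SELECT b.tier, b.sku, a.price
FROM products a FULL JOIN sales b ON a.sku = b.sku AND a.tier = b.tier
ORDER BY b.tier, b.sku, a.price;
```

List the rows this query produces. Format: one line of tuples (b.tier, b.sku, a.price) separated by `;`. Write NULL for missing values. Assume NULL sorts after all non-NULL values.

(HP, HP, NULL); (HP, MT, NULL); (HP, NULL, NULL); (KW, FL, NULL); (OC, AX, NULL); (OC, MT, NULL); (QE, AX, NULL); (QE, CR, NULL); (QE, TH, NULL); (NULL, NULL, 6); (NULL, NULL, 11); (NULL, NULL, 13); (NULL, NULL, 14); (NULL, NULL, 28); (NULL, NULL, 33); (NULL, NULL, 33)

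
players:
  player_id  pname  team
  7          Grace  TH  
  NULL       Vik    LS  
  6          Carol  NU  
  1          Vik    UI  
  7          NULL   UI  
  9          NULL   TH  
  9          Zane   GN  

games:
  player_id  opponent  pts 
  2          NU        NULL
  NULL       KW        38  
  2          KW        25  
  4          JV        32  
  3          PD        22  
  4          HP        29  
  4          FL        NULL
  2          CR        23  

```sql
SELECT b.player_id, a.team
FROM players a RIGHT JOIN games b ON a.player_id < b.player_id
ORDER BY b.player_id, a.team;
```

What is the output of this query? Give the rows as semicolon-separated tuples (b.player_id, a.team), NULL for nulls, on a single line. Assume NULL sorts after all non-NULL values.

RIGHT JOIN keeps every row from `games`; unmatched rows get NULL for `players`'s columns.
Matching on a.player_id < b.player_id. A NULL in a compared column never satisfies the condition.
Matched pairs: 7; unmatched b rows kept: 1.

(2, UI); (2, UI); (2, UI); (3, UI); (4, UI); (4, UI); (4, UI); (NULL, NULL)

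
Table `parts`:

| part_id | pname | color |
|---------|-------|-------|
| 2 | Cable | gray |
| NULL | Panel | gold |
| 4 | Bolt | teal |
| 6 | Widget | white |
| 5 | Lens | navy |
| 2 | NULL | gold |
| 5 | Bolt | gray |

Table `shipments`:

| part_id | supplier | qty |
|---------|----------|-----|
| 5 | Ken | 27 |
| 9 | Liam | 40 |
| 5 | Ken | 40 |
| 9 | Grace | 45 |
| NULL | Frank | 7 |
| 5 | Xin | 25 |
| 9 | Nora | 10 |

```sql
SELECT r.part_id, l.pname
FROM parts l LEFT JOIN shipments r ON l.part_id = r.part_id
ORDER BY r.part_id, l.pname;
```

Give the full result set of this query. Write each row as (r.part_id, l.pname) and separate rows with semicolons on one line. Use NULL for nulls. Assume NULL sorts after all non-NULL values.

LEFT JOIN keeps every row from `parts`; unmatched rows get NULL for `shipments`'s columns.
Matching on l.part_id = r.part_id. A NULL in a compared column never satisfies the condition.
Matched pairs: 6; unmatched l rows kept: 5.

(5, Bolt); (5, Bolt); (5, Bolt); (5, Lens); (5, Lens); (5, Lens); (NULL, Bolt); (NULL, Cable); (NULL, Panel); (NULL, Widget); (NULL, NULL)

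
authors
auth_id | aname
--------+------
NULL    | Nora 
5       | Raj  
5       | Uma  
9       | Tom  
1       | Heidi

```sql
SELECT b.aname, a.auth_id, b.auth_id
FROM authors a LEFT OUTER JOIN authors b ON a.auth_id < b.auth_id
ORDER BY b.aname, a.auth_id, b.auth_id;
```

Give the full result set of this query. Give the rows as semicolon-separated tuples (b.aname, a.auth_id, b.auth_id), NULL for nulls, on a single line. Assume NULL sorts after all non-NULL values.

LEFT JOIN keeps every row from `authors a`; unmatched rows get NULL for `authors b`'s columns.
Matching on a.auth_id < b.auth_id. A NULL in a compared column never satisfies the condition.
- a (auth_id=NULL) has no partner → padded with NULL.
- a (auth_id=5) pairs with 1 row(s) of b.
- a (auth_id=5) pairs with 1 row(s) of b.
- a (auth_id=9) has no partner → padded with NULL.
- a (auth_id=1) pairs with 3 row(s) of b.
After projecting and ordering:
b.aname | a.auth_id | b.auth_id
Raj | 1 | 5
Tom | 1 | 9
Tom | 5 | 9
Tom | 5 | 9
Uma | 1 | 5
NULL | 9 | NULL
NULL | NULL | NULL

(Raj, 1, 5); (Tom, 1, 9); (Tom, 5, 9); (Tom, 5, 9); (Uma, 1, 5); (NULL, 9, NULL); (NULL, NULL, NULL)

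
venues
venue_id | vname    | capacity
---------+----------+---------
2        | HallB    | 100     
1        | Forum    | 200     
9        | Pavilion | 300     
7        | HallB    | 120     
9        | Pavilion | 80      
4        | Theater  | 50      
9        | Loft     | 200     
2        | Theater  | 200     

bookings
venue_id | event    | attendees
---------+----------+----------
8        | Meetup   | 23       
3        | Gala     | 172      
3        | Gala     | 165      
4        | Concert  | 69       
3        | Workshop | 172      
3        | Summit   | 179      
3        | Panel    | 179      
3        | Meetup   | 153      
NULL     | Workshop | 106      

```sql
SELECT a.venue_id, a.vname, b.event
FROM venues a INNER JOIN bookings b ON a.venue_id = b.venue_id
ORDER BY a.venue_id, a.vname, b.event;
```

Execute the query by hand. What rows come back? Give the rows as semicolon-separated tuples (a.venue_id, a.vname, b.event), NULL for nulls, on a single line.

(4, Theater, Concert)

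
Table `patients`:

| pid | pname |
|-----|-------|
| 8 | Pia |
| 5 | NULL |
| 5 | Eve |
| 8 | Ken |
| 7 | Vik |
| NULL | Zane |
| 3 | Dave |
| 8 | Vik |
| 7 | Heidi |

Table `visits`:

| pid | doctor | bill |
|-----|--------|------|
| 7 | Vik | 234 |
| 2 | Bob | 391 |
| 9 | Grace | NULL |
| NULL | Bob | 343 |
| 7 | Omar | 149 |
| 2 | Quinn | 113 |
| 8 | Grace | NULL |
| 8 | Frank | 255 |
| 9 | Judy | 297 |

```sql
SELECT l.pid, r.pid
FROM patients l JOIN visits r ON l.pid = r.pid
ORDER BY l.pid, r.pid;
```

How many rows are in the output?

INNER JOIN keeps only pairs where the ON condition holds.
Matching on l.pid = r.pid. A NULL in a compared column never satisfies the condition.
Matched pairs: 10.
Total: 10 rows.

10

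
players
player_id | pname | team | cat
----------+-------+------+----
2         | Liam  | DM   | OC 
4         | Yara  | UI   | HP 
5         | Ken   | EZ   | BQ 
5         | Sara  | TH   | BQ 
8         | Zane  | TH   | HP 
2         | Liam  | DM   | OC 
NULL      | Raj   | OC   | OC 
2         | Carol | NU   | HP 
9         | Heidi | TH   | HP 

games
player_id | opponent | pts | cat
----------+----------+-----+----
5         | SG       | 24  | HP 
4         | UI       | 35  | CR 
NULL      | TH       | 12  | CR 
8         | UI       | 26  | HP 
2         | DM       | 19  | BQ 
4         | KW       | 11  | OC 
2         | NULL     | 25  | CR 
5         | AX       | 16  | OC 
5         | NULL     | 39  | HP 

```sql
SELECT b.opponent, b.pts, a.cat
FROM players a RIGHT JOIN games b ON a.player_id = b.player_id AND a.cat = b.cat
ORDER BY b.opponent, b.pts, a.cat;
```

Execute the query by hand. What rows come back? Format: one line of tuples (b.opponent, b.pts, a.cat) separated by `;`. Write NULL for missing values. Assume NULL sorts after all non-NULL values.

(AX, 16, NULL); (DM, 19, NULL); (KW, 11, NULL); (SG, 24, NULL); (TH, 12, NULL); (UI, 26, HP); (UI, 35, NULL); (NULL, 25, NULL); (NULL, 39, NULL)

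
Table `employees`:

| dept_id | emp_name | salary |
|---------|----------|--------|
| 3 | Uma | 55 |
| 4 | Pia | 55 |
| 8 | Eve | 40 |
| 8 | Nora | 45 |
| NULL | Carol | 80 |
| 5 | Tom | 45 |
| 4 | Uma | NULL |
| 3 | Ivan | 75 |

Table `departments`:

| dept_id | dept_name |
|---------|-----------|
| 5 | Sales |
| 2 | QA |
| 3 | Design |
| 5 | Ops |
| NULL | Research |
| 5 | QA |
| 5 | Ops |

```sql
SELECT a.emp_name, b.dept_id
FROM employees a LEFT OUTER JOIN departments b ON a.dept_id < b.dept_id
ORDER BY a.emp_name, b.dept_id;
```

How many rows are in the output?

20

LEFT JOIN keeps every row from `employees`; unmatched rows get NULL for `departments`'s columns.
Matching on a.dept_id < b.dept_id. A NULL in a compared column never satisfies the condition.
- a[0] dept_id=3 → 4 match(es) in b → 4 row(s).
- a[1] dept_id=4 → 4 match(es) in b → 4 row(s).
- a[2] dept_id=8 → no match; kept with NULLs on the b side.
- a[3] dept_id=8 → no match; kept with NULLs on the b side.
- a[4] dept_id=NULL → no match; kept with NULLs on the b side.
- a[5] dept_id=5 → no match; kept with NULLs on the b side.
- a[6] dept_id=4 → 4 match(es) in b → 4 row(s).
- a[7] dept_id=3 → 4 match(es) in b → 4 row(s).
Total: 16 matched + 4 padded = 20 rows.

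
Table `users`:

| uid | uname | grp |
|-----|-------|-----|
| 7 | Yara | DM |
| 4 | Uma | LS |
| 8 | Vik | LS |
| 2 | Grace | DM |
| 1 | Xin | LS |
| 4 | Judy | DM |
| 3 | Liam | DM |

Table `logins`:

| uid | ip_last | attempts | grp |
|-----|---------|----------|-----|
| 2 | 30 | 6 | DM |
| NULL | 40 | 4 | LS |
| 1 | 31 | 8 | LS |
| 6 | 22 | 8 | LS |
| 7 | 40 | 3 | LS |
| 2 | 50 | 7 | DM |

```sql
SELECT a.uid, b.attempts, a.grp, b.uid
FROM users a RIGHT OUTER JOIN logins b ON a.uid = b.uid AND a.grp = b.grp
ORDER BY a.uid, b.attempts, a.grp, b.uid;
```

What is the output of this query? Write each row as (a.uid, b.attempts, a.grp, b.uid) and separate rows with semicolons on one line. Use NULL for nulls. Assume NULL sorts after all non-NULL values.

RIGHT JOIN keeps every row from `logins`; unmatched rows get NULL for `users`'s columns.
Matching on a.uid = b.uid AND a.grp = b.grp. A NULL in a compared column never satisfies the condition.
- a (uid=7, grp=DM) has no partner in b.
- a (uid=4, grp=LS) has no partner in b.
- a (uid=8, grp=LS) has no partner in b.
- a (uid=2, grp=DM) pairs with 2 row(s) of b.
- a (uid=1, grp=LS) pairs with 1 row(s) of b.
- a (uid=4, grp=DM) has no partner in b.
- a (uid=3, grp=DM) has no partner in b.
- 3 b row(s) had no a match → kept, a columns NULL.
After projecting and ordering:
a.uid | b.attempts | a.grp | b.uid
1 | 8 | LS | 1
2 | 6 | DM | 2
2 | 7 | DM | 2
NULL | 3 | NULL | 7
NULL | 4 | NULL | NULL
NULL | 8 | NULL | 6

(1, 8, LS, 1); (2, 6, DM, 2); (2, 7, DM, 2); (NULL, 3, NULL, 7); (NULL, 4, NULL, NULL); (NULL, 8, NULL, 6)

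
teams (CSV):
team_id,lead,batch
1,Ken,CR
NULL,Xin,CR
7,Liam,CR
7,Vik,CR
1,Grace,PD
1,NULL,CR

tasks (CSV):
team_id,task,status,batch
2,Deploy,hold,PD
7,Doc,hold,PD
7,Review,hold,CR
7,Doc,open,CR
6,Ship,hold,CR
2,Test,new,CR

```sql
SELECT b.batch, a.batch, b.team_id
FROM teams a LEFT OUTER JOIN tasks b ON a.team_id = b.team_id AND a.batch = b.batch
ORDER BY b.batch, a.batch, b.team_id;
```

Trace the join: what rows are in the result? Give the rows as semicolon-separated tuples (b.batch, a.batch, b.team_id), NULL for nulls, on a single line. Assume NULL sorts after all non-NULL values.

(CR, CR, 7); (CR, CR, 7); (CR, CR, 7); (CR, CR, 7); (NULL, CR, NULL); (NULL, CR, NULL); (NULL, CR, NULL); (NULL, PD, NULL)

LEFT JOIN keeps every row from `teams`; unmatched rows get NULL for `tasks`'s columns.
Matching on a.team_id = b.team_id AND a.batch = b.batch. A NULL in a compared column never satisfies the condition.
- a[0] team_id=1, batch=CR → no match; kept with NULLs on the b side.
- a[1] team_id=NULL, batch=CR → no match; kept with NULLs on the b side.
- a[2] team_id=7, batch=CR → 2 match(es) in b → 2 row(s).
- a[3] team_id=7, batch=CR → 2 match(es) in b → 2 row(s).
- a[4] team_id=1, batch=PD → no match; kept with NULLs on the b side.
- a[5] team_id=1, batch=CR → no match; kept with NULLs on the b side.
After projecting and ordering:
b.batch | a.batch | b.team_id
CR | CR | 7
CR | CR | 7
CR | CR | 7
CR | CR | 7
NULL | CR | NULL
NULL | CR | NULL
NULL | CR | NULL
NULL | PD | NULL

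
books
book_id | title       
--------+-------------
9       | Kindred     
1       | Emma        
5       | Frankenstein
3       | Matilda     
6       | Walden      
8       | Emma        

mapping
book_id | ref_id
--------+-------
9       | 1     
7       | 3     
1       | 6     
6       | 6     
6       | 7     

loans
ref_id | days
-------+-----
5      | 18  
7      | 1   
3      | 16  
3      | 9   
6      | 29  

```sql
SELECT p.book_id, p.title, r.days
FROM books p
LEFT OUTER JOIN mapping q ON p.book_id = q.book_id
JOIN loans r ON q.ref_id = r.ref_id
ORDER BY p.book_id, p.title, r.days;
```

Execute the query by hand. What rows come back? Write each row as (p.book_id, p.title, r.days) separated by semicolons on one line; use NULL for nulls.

Step 1 — p LEFT JOIN q on book_id → 7 row(s).
Then INNER JOIN `loans r` on ref_id: keep only rows whose q.ref_id appears in r.

(1, Emma, 29); (6, Walden, 1); (6, Walden, 29)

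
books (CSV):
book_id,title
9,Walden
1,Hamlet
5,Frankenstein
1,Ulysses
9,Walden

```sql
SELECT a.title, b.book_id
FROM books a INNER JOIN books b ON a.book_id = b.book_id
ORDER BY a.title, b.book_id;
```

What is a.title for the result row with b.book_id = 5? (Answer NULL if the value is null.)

INNER JOIN keeps only pairs where the ON condition holds.
Matching on a.book_id = b.book_id.
Matched pairs: 9.

Frankenstein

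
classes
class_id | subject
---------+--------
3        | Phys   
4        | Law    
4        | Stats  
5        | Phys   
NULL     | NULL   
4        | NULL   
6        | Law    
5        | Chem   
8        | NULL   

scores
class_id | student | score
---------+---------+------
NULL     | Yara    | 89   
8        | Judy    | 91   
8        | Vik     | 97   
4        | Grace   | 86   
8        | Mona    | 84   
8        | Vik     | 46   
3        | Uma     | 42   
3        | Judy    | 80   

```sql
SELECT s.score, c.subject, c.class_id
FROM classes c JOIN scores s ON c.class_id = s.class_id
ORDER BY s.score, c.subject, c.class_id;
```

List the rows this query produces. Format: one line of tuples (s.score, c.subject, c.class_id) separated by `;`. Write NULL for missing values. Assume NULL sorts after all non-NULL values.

INNER JOIN keeps only pairs where the ON condition holds.
Matching on c.class_id = s.class_id. A NULL in a compared column never satisfies the condition.
Matched pairs: 9.

(42, Phys, 3); (46, NULL, 8); (80, Phys, 3); (84, NULL, 8); (86, Law, 4); (86, Stats, 4); (86, NULL, 4); (91, NULL, 8); (97, NULL, 8)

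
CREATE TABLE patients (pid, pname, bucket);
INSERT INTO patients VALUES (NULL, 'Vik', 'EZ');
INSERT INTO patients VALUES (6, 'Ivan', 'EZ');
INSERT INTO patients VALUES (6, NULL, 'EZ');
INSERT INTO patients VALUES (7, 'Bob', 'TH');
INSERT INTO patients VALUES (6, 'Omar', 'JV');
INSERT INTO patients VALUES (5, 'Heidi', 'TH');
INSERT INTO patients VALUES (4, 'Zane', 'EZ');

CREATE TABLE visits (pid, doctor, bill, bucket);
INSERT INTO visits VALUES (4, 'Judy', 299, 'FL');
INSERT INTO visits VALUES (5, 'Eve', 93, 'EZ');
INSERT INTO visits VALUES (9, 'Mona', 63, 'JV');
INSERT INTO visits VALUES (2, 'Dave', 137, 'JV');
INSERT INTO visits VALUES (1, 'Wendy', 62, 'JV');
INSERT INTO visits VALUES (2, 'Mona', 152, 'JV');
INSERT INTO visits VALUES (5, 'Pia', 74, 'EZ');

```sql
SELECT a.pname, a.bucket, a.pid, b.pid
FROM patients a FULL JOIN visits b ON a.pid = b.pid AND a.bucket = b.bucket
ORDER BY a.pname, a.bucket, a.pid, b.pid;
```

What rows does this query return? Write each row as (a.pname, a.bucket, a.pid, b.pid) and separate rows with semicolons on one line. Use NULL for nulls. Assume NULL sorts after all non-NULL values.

(Bob, TH, 7, NULL); (Heidi, TH, 5, NULL); (Ivan, EZ, 6, NULL); (Omar, JV, 6, NULL); (Vik, EZ, NULL, NULL); (Zane, EZ, 4, NULL); (NULL, EZ, 6, NULL); (NULL, NULL, NULL, 1); (NULL, NULL, NULL, 2); (NULL, NULL, NULL, 2); (NULL, NULL, NULL, 4); (NULL, NULL, NULL, 5); (NULL, NULL, NULL, 5); (NULL, NULL, NULL, 9)

FULL OUTER JOIN keeps every row from both sides; unmatched rows get NULL for the other side's columns.
Matching on a.pid = b.pid AND a.bucket = b.bucket. A NULL in a compared column never satisfies the condition.
- a row (pid=NULL, bucket=EZ): no match → kept, b columns NULL.
- a row (pid=6, bucket=EZ): no match → kept, b columns NULL.
- a row (pid=6, bucket=EZ): no match → kept, b columns NULL.
- a row (pid=7, bucket=TH): no match → kept, b columns NULL.
- a row (pid=6, bucket=JV): no match → kept, b columns NULL.
- a row (pid=5, bucket=TH): no match → kept, b columns NULL.
- a row (pid=4, bucket=EZ): no match → kept, b columns NULL.
- 7 row(s) from b found no a partner → padded with NULL.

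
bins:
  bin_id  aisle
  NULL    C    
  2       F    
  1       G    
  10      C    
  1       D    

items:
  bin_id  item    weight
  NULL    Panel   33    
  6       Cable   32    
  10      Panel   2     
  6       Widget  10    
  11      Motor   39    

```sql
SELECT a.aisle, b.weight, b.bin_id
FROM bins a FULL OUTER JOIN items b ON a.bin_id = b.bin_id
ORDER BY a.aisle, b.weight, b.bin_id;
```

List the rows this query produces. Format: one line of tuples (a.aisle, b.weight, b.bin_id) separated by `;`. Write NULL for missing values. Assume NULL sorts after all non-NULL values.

(C, 2, 10); (C, NULL, NULL); (D, NULL, NULL); (F, NULL, NULL); (G, NULL, NULL); (NULL, 10, 6); (NULL, 32, 6); (NULL, 33, NULL); (NULL, 39, 11)

FULL OUTER JOIN keeps every row from both sides; unmatched rows get NULL for the other side's columns.
Matching on a.bin_id = b.bin_id. A NULL in a compared column never satisfies the condition.
- a[0] bin_id=NULL → no match; kept with NULLs on the b side.
- a[1] bin_id=2 → no match; kept with NULLs on the b side.
- a[2] bin_id=1 → no match; kept with NULLs on the b side.
- a[3] bin_id=10 → 1 match(es) in b → 1 row(s).
- a[4] bin_id=1 → no match; kept with NULLs on the b side.
- plus 4 unmatched b row(s), each kept with NULL a columns.
After projecting and ordering:
a.aisle | b.weight | b.bin_id
C | 2 | 10
C | NULL | NULL
D | NULL | NULL
F | NULL | NULL
G | NULL | NULL
NULL | 10 | 6
NULL | 32 | 6
NULL | 33 | NULL
NULL | 39 | 11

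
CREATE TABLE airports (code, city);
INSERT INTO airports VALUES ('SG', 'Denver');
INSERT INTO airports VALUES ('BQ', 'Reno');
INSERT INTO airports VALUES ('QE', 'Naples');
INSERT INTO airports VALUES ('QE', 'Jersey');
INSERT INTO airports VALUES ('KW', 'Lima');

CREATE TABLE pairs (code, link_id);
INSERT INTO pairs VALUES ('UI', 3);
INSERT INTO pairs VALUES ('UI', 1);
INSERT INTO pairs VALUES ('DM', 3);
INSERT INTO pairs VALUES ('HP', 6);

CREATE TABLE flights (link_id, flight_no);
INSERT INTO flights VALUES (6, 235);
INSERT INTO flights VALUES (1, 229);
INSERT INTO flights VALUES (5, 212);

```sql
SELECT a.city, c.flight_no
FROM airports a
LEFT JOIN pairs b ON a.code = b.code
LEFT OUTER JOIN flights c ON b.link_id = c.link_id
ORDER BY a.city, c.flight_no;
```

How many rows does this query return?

Evaluate left to right. First `airports a LEFT JOIN pairs b` on code: 5 row(s).
Then LEFT JOIN `flights c` on link_id: each of those 5 rows is kept; rows whose b.link_id has no match in c get NULL for c's columns.
Result: 5 row(s).

5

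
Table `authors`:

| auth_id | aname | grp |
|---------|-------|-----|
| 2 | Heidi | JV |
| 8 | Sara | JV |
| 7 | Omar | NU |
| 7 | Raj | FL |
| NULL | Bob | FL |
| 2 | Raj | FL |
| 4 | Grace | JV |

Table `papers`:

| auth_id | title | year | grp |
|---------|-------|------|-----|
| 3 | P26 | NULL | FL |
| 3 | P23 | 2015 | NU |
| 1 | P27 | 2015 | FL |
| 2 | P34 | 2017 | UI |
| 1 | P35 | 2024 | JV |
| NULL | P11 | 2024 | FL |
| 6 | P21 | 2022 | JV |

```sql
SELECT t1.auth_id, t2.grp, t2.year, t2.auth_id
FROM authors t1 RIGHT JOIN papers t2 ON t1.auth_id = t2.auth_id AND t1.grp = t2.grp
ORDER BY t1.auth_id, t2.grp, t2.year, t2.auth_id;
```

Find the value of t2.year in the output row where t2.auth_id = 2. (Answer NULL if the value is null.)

RIGHT JOIN keeps every row from `papers`; unmatched rows get NULL for `authors`'s columns.
Matching on t1.auth_id = t2.auth_id AND t1.grp = t2.grp. A NULL in a compared column never satisfies the condition.
- auth_id=2, grp=JV: no matching t2 row.
- auth_id=8, grp=JV: no matching t2 row.
- auth_id=7, grp=NU: no matching t2 row.
- auth_id=7, grp=FL: no matching t2 row.
- auth_id=NULL, grp=FL: no matching t2 row.
- auth_id=2, grp=FL: no matching t2 row.
- auth_id=4, grp=JV: no matching t2 row.
- 7 t2 row(s) had no t1 match → kept, t1 columns NULL.

2017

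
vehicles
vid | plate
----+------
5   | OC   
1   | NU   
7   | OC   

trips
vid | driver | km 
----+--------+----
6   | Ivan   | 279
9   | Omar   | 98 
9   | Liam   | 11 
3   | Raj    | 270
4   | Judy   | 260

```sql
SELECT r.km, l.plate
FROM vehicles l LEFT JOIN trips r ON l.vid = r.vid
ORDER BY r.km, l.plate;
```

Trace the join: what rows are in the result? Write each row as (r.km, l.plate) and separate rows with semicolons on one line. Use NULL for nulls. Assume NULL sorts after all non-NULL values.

(NULL, NU); (NULL, OC); (NULL, OC)

LEFT JOIN keeps every row from `vehicles`; unmatched rows get NULL for `trips`'s columns.
Matching on l.vid = r.vid.
Matched pairs: 0; unmatched l rows kept: 3.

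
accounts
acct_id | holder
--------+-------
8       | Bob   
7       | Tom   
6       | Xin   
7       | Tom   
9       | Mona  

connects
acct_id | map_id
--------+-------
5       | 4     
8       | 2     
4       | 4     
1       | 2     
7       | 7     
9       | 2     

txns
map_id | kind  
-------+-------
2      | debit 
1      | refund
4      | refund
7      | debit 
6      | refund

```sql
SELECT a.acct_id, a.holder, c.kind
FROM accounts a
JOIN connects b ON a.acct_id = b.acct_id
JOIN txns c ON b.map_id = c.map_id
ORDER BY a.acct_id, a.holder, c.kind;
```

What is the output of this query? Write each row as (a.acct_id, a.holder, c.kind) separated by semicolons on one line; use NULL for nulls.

(7, Tom, debit); (7, Tom, debit); (8, Bob, debit); (9, Mona, debit)

Joins associate left-to-right: accounts INNER JOIN connects on acct_id gives 4 intermediate row(s).
Then INNER JOIN `txns c` on map_id: keep only rows whose b.map_id appears in c.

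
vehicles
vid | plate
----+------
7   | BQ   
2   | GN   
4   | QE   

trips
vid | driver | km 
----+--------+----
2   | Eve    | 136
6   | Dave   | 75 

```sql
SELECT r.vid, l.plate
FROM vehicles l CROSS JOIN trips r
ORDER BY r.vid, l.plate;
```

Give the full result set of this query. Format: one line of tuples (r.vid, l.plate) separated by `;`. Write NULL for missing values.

(2, BQ); (2, GN); (2, QE); (6, BQ); (6, GN); (6, QE)

CROSS JOIN pairs every row of `vehicles` with every row of `trips`: 3 × 2 = 6 rows.
After projecting and ordering:
r.vid | l.plate
2 | BQ
2 | GN
2 | QE
6 | BQ
6 | GN
6 | QE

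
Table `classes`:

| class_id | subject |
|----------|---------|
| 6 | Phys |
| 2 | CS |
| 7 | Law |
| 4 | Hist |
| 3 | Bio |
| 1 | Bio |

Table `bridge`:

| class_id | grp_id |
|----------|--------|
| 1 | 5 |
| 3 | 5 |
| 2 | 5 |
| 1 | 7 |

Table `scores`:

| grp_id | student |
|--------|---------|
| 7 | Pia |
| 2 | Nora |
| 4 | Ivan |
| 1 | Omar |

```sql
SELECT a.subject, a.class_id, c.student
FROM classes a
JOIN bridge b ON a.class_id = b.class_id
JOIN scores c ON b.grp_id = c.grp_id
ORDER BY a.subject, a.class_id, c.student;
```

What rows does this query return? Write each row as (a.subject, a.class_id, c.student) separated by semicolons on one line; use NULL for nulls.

(Bio, 1, Pia)

Evaluate left to right. First `classes a INNER JOIN bridge b` on class_id: 4 row(s).
Then INNER JOIN `scores c` on grp_id: keep only rows whose b.grp_id appears in c.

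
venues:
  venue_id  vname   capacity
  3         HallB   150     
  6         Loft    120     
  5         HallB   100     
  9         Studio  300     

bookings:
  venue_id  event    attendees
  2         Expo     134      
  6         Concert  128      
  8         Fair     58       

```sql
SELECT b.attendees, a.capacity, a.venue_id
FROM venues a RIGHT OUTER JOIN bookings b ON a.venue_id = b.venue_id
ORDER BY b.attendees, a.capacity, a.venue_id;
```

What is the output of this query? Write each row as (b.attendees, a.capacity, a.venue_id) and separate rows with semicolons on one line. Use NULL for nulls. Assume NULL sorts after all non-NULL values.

RIGHT JOIN keeps every row from `bookings`; unmatched rows get NULL for `venues`'s columns.
Matching on a.venue_id = b.venue_id.
Matched pairs: 1; unmatched b rows kept: 2.

(58, NULL, NULL); (128, 120, 6); (134, NULL, NULL)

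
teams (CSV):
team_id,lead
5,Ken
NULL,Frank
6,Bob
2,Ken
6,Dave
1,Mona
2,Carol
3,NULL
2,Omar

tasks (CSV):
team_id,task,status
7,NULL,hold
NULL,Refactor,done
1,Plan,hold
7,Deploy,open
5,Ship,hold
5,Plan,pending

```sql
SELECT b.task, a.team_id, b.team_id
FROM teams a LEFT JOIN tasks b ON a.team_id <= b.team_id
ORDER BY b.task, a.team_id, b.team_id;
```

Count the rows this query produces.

30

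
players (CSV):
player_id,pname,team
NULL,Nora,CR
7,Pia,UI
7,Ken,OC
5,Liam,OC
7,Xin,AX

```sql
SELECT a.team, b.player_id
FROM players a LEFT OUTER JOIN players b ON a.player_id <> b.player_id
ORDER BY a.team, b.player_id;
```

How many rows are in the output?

7

LEFT JOIN keeps every row from `players a`; unmatched rows get NULL for `players b`'s columns.
Matching on a.player_id <> b.player_id. A NULL in a compared column never satisfies the condition.
- a[0] player_id=NULL → no match; kept with NULLs on the b side.
- a[1] player_id=7 → 1 match(es) in b → 1 row(s).
- a[2] player_id=7 → 1 match(es) in b → 1 row(s).
- a[3] player_id=5 → 3 match(es) in b → 3 row(s).
- a[4] player_id=7 → 1 match(es) in b → 1 row(s).
Total: 6 matched + 1 padded = 7 rows.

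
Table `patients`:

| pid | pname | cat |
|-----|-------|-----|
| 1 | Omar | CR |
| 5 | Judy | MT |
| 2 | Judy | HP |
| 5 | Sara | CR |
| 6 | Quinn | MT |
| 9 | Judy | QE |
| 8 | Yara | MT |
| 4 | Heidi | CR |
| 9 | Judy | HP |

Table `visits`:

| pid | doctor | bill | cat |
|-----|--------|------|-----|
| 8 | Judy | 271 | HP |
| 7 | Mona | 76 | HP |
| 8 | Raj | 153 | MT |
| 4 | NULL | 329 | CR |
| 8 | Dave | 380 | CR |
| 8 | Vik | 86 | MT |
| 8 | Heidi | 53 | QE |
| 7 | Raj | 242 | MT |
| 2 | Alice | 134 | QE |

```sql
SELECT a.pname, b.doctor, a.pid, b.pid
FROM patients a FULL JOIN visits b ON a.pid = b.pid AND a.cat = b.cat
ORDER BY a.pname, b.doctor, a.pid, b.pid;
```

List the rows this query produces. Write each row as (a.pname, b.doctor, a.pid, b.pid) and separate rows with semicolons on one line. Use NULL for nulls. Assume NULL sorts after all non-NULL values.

(Heidi, NULL, 4, 4); (Judy, NULL, 2, NULL); (Judy, NULL, 5, NULL); (Judy, NULL, 9, NULL); (Judy, NULL, 9, NULL); (Omar, NULL, 1, NULL); (Quinn, NULL, 6, NULL); (Sara, NULL, 5, NULL); (Yara, Raj, 8, 8); (Yara, Vik, 8, 8); (NULL, Alice, NULL, 2); (NULL, Dave, NULL, 8); (NULL, Heidi, NULL, 8); (NULL, Judy, NULL, 8); (NULL, Mona, NULL, 7); (NULL, Raj, NULL, 7)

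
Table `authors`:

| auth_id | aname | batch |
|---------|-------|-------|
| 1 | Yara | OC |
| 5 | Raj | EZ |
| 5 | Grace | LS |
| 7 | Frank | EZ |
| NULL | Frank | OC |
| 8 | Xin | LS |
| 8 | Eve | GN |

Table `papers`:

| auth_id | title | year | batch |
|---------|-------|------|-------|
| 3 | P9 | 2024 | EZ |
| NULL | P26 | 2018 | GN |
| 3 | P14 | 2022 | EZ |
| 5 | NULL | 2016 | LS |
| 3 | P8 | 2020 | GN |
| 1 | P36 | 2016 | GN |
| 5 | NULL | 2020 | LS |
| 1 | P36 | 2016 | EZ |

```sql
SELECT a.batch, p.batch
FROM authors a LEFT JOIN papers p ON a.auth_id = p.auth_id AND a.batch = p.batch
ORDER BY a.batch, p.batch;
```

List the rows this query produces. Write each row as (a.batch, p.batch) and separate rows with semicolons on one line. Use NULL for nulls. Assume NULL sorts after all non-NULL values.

LEFT JOIN keeps every row from `authors`; unmatched rows get NULL for `papers`'s columns.
Matching on a.auth_id = p.auth_id AND a.batch = p.batch. A NULL in a compared column never satisfies the condition.
Matched pairs: 2; unmatched a rows kept: 6.

(EZ, NULL); (EZ, NULL); (GN, NULL); (LS, LS); (LS, LS); (LS, NULL); (OC, NULL); (OC, NULL)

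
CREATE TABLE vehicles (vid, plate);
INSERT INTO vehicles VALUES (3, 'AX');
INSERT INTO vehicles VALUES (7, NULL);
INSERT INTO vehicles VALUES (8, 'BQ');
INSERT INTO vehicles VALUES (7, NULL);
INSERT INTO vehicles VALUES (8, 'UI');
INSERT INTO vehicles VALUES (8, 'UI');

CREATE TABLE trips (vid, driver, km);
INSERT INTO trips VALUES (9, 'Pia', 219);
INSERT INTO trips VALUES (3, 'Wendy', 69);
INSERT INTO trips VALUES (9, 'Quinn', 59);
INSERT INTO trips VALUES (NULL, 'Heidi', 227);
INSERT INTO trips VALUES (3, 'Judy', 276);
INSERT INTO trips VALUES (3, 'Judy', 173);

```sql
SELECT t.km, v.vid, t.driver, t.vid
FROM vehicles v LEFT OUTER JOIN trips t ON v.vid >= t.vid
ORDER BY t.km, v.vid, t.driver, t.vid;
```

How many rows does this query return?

LEFT JOIN keeps every row from `vehicles`; unmatched rows get NULL for `trips`'s columns.
Matching on v.vid >= t.vid. A NULL in a compared column never satisfies the condition.
- v row (vid=3): matches 3 t row(s) → 3 output row(s).
- v row (vid=7): matches 3 t row(s) → 3 output row(s).
- v row (vid=8): matches 3 t row(s) → 3 output row(s).
- v row (vid=7): matches 3 t row(s) → 3 output row(s).
- v row (vid=8): matches 3 t row(s) → 3 output row(s).
- v row (vid=8): matches 3 t row(s) → 3 output row(s).
Total: 18 rows.

18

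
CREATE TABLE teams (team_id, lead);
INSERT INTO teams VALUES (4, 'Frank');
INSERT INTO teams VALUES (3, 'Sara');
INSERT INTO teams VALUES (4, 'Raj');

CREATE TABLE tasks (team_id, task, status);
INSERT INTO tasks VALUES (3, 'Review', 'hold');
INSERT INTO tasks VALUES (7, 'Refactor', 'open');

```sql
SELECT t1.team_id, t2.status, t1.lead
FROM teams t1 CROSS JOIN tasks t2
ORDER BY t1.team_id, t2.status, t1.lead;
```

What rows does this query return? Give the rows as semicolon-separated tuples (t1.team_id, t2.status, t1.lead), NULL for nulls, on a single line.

(3, hold, Sara); (3, open, Sara); (4, hold, Frank); (4, hold, Raj); (4, open, Frank); (4, open, Raj)

CROSS JOIN pairs every row of `teams` with every row of `tasks`: 3 × 2 = 6 rows.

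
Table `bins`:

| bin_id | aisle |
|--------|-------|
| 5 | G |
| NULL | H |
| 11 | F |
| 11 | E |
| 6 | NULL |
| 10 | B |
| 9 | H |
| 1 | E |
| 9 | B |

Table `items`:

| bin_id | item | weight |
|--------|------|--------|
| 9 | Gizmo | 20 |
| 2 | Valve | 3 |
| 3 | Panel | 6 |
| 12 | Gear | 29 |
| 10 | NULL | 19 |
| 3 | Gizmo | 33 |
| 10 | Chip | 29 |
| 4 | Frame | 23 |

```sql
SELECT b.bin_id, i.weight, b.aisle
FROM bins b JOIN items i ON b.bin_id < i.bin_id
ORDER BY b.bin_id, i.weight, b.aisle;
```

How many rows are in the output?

25

INNER JOIN keeps only pairs where the ON condition holds.
Matching on b.bin_id < i.bin_id. A NULL in a compared column never satisfies the condition.
- b row (bin_id=5): matches 4 i row(s) → 4 output row(s).
- b row (bin_id=NULL): no match → dropped.
- b row (bin_id=11): matches 1 i row(s) → 1 output row(s).
- b row (bin_id=11): matches 1 i row(s) → 1 output row(s).
- b row (bin_id=6): matches 4 i row(s) → 4 output row(s).
- b row (bin_id=10): matches 1 i row(s) → 1 output row(s).
- b row (bin_id=9): matches 3 i row(s) → 3 output row(s).
- b row (bin_id=1): matches 8 i row(s) → 8 output row(s).
- b row (bin_id=9): matches 3 i row(s) → 3 output row(s).
Total: 25 rows.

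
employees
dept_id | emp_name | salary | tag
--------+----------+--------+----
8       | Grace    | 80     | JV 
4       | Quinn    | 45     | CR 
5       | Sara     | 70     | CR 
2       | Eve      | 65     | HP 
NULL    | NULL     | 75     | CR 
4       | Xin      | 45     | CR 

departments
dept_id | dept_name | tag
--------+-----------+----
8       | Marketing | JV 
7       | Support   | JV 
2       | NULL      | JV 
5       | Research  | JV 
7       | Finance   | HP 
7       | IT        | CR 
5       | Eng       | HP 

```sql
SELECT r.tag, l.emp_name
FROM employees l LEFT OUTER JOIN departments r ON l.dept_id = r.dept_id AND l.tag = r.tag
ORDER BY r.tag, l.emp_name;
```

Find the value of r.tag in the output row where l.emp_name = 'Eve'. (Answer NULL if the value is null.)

NULL

LEFT JOIN keeps every row from `employees`; unmatched rows get NULL for `departments`'s columns.
Matching on l.dept_id = r.dept_id AND l.tag = r.tag. A NULL in a compared column never satisfies the condition.
- l (dept_id=8, tag=JV) pairs with 1 row(s) of r.
- l (dept_id=4, tag=CR) has no partner → padded with NULL.
- l (dept_id=5, tag=CR) has no partner → padded with NULL.
- l (dept_id=2, tag=HP) has no partner → padded with NULL.
- l (dept_id=NULL, tag=CR) has no partner → padded with NULL.
- l (dept_id=4, tag=CR) has no partner → padded with NULL.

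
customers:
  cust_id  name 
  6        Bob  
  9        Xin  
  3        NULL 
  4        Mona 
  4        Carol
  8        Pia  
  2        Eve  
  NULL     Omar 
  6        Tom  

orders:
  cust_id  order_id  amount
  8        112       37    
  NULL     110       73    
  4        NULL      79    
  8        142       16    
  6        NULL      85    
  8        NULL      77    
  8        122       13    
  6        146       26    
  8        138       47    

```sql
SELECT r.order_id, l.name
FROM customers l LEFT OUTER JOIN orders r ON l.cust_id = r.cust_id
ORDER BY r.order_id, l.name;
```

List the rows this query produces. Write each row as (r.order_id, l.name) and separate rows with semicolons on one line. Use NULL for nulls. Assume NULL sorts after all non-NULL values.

(112, Pia); (122, Pia); (138, Pia); (142, Pia); (146, Bob); (146, Tom); (NULL, Bob); (NULL, Carol); (NULL, Eve); (NULL, Mona); (NULL, Omar); (NULL, Pia); (NULL, Tom); (NULL, Xin); (NULL, NULL)

LEFT JOIN keeps every row from `customers`; unmatched rows get NULL for `orders`'s columns.
Matching on l.cust_id = r.cust_id. A NULL in a compared column never satisfies the condition.
- cust_id=6: 2 matching r row(s), so 2 row(s) emitted.
- cust_id=9: no r row matches, row kept with r columns NULL.
- cust_id=3: no r row matches, row kept with r columns NULL.
- cust_id=4: 1 matching r row(s), so 1 row(s) emitted.
- cust_id=4: 1 matching r row(s), so 1 row(s) emitted.
- cust_id=8: 5 matching r row(s), so 5 row(s) emitted.
- cust_id=2: no r row matches, row kept with r columns NULL.
- cust_id=NULL: no r row matches, row kept with r columns NULL.
- cust_id=6: 2 matching r row(s), so 2 row(s) emitted.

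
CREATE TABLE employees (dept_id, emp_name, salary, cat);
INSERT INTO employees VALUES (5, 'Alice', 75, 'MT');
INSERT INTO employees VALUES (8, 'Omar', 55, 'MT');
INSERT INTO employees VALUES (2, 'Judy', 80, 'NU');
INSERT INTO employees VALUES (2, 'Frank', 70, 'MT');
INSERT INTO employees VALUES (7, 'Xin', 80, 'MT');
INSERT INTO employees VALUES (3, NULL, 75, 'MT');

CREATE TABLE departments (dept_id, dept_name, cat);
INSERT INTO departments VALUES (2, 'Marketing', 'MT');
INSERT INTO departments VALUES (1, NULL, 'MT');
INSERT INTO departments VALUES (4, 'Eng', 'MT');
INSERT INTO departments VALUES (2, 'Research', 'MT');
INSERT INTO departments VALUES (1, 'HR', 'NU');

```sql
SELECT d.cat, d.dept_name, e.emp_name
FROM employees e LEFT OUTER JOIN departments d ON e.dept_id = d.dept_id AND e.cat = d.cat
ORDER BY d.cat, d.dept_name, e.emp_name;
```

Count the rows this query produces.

LEFT JOIN keeps every row from `employees`; unmatched rows get NULL for `departments`'s columns.
Matching on e.dept_id = d.dept_id AND e.cat = d.cat.
Matched pairs: 2; unmatched e rows kept: 5.
Total: 2 matched + 5 padded = 7 rows.

7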